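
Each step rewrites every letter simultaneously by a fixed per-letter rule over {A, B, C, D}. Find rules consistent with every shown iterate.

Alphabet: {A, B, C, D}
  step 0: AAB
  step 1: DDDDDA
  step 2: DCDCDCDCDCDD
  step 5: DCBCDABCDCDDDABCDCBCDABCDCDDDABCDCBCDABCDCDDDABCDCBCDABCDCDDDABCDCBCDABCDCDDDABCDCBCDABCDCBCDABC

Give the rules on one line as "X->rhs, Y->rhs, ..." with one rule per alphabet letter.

A->DD, B->DA, C->BC, D->DC

  step 1 ⇒ step 2: DDDDDA ⇒ DC·DC·DC·DC·DC·DD
    A ↦ DD
    D ↦ DC
  step 0 ⇒ step 1: AAB ⇒ DD·DD·DA
    B ↦ DA
    C ↦ BC  (constrained at step 2)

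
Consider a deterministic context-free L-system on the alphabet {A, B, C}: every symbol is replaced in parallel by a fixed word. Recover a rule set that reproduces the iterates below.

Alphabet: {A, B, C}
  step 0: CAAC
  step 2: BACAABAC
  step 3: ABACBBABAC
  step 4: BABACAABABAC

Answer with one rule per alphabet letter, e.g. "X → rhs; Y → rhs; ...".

  step 3 ⇒ step 4: ABACBBABAC ⇒ B·A·B·AC·A·A·B·A·B·AC
    A ↦ B
    B ↦ A
    C ↦ AC

A->B, B->A, C->AC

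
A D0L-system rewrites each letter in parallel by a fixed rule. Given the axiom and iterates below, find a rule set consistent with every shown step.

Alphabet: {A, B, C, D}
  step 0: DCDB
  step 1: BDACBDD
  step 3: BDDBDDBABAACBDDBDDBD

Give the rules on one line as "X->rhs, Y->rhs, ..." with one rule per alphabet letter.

  step 0 ⇒ step 1: DCDB ⇒ BD·AC·BD·D
    B ↦ D
    C ↦ AC
    D ↦ BD
    A ↦ BA  (constrained at step 1)

A->BA, B->D, C->AC, D->BD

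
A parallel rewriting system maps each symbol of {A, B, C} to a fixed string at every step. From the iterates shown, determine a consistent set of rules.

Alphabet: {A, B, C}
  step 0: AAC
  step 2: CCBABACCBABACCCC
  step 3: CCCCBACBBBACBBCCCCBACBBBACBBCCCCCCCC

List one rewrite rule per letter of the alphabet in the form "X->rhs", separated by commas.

A->CBB, B->BA, C->CC

  step 2 ⇒ step 3: CCBABACCBABACCCC ⇒ CC·CC·BA·CBB·BA·CBB·CC·CC·BA·CBB·BA·CBB·CC·CC·CC·CC
    A ↦ CBB
    B ↦ BA
    C ↦ CC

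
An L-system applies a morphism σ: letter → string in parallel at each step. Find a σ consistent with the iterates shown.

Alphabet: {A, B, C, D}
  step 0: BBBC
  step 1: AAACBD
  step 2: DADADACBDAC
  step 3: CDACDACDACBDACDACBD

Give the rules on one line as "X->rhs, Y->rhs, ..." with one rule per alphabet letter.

  step 2 ⇒ step 3: DADADACBDAC ⇒ C·DA·C·DA·C·DA·CBD·A·C·DA·CBD
    A ↦ DA
    B ↦ A
    C ↦ CBD
    D ↦ C

A->DA, B->A, C->CBD, D->C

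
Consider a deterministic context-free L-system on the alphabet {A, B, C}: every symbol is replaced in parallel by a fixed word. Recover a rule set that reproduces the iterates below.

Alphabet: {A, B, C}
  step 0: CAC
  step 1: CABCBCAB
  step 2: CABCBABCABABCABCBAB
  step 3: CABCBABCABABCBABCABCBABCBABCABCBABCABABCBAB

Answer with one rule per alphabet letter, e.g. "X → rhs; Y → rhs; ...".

  step 2 ⇒ step 3: CABCBABCABABCABCBAB ⇒ CAB·CB·AB·CAB·AB·CB·AB·CAB·CB·AB·CB·AB·CAB·CB·AB·CAB·AB·CB·AB
    A ↦ CB
    B ↦ AB
    C ↦ CAB

A->CB, B->AB, C->CAB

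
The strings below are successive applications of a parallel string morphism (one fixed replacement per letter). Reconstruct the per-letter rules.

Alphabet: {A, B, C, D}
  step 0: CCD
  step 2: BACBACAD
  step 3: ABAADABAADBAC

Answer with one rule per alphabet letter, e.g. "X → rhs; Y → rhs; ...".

  step 2 ⇒ step 3: BACBACAD ⇒ A·BA·AD·A·BA·AD·BA·C
    A ↦ BA
    B ↦ A
    C ↦ AD
    D ↦ C

A->BA, B->A, C->AD, D->C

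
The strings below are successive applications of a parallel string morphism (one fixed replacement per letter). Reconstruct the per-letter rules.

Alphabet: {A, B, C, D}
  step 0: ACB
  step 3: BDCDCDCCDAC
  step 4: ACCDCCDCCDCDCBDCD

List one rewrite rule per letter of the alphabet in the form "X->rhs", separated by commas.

A->BD, B->A, C->CD, D->C

  step 3 ⇒ step 4: BDCDCDCCDAC ⇒ A·C·CD·C·CD·C·CD·CD·C·BD·CD
    A ↦ BD
    B ↦ A
    C ↦ CD
    D ↦ C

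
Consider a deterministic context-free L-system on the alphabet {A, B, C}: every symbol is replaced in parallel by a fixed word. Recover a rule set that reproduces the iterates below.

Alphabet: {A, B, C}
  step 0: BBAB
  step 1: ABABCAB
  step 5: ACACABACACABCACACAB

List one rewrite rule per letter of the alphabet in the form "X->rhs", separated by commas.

A->C, B->AB, C->A

  step 0 ⇒ step 1: BBAB ⇒ AB·AB·C·AB
    A ↦ C
    B ↦ AB
    C ↦ A  (constrained at step 1)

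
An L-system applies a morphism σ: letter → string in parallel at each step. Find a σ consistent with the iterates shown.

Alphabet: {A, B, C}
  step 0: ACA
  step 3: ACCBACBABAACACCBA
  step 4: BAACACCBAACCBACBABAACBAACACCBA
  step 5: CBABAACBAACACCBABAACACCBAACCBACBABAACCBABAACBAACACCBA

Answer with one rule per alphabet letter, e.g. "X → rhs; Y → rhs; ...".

  step 4 ⇒ step 5: BAACACCBAACCBACBABAACBAACACCBA ⇒ C·BA·BA·AC·BA·AC·AC·C·BA·BA·AC·AC·C·BA·AC·C·BA·C·BA·BA·AC·C·BA·BA·AC·BA·AC·AC·C·BA
    A ↦ BA
    B ↦ C
    C ↦ AC

A->BA, B->C, C->AC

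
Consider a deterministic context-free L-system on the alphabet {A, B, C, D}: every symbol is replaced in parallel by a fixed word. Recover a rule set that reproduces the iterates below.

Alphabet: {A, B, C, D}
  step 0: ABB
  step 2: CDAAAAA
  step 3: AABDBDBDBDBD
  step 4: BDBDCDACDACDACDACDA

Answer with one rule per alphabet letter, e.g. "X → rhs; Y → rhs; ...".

A->BD, B->CD, C->A, D->A

  step 3 ⇒ step 4: AABDBDBDBDBD ⇒ BD·BD·CD·A·CD·A·CD·A·CD·A·CD·A
    A ↦ BD
    B ↦ CD
    D ↦ A
  step 2 ⇒ step 3: CDAAAAA ⇒ A·A·BD·BD·BD·BD·BD
    C ↦ A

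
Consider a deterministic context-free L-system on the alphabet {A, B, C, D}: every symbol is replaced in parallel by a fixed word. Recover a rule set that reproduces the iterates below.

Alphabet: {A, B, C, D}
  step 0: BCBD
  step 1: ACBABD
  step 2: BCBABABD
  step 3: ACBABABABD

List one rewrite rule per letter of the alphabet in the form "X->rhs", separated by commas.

  step 2 ⇒ step 3: BCBABABD ⇒ A·CB·A·B·A·B·A·BD
    A ↦ B
    B ↦ A
    C ↦ CB
    D ↦ BD

A->B, B->A, C->CB, D->BD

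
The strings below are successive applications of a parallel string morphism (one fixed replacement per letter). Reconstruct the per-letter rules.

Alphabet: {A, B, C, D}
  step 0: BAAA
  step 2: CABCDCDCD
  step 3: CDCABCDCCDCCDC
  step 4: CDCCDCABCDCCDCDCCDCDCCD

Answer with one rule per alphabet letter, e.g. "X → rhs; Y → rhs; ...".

A->C, B->AB, C->CD, D->C

  step 3 ⇒ step 4: CDCABCDCCDCCDC ⇒ CD·C·CD·C·AB·CD·C·CD·CD·C·CD·CD·C·CD
    A ↦ C
    B ↦ AB
    C ↦ CD
    D ↦ C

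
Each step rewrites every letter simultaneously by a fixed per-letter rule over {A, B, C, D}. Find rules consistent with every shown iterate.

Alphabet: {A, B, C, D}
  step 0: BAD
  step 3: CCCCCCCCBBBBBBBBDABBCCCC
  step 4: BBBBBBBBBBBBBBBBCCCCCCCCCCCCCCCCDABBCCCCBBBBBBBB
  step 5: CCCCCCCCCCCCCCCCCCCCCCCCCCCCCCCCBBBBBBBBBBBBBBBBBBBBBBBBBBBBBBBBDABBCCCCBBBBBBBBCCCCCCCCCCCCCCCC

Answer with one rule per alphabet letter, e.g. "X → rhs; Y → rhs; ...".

A->BB, B->CC, C->BB, D->DA

  step 4 ⇒ step 5: BBBBBBBBBBBBBBBBCCCCCCCCCCCCCCCCDABBCCCCBBBBBBBB ⇒ CC·CC·CC·CC·CC·CC·CC·CC·CC·CC·CC·CC·CC·CC·CC·CC·BB·BB·BB·BB·BB·BB·BB·BB·BB·BB·BB·BB·BB·BB·BB·BB·DA·BB·CC·CC·BB·BB·BB·BB·CC·CC·CC·CC·CC·CC·CC·CC
    A ↦ BB
    B ↦ CC
    C ↦ BB
    D ↦ DA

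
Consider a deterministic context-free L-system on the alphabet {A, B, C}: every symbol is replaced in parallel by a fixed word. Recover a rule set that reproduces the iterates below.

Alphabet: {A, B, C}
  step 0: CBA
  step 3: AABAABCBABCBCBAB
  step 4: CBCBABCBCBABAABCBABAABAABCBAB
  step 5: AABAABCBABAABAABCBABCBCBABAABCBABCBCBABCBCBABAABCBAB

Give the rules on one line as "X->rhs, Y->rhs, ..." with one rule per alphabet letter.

  step 4 ⇒ step 5: CBCBABCBCBABAABCBABAABAABCBAB ⇒ A·AB·A·AB·CB·AB·A·AB·A·AB·CB·AB·CB·CB·AB·A·AB·CB·AB·CB·CB·AB·CB·CB·AB·A·AB·CB·AB
    A ↦ CB
    B ↦ AB
    C ↦ A

A->CB, B->AB, C->A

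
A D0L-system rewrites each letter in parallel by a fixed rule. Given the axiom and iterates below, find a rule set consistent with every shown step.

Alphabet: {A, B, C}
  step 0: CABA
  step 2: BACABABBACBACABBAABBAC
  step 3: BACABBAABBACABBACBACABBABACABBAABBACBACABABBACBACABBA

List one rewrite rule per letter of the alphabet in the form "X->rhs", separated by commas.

A->AB, B->BAC, C->BA

  step 2 ⇒ step 3: BACABABBACBACABBAABBAC ⇒ BAC·AB·BA·AB·BAC·AB·BAC·BAC·AB·BA·BAC·AB·BA·AB·BAC·BAC·AB·AB·BAC·BAC·AB·BA
    A ↦ AB
    B ↦ BAC
    C ↦ BA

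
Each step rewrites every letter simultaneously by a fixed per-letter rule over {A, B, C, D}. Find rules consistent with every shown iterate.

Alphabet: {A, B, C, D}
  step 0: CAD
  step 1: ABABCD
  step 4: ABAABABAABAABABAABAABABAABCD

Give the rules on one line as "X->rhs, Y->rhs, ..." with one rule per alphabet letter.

A->AB, B->A, C->AB, D->CD

  step 0 ⇒ step 1: CAD ⇒ AB·AB·CD
    A ↦ AB
    C ↦ AB
    D ↦ CD
    B ↦ A  (constrained at step 1)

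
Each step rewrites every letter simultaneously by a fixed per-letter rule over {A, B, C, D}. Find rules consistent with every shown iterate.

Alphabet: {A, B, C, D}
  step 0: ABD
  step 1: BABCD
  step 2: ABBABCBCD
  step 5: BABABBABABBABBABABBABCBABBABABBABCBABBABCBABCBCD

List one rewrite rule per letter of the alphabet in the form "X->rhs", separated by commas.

  step 1 ⇒ step 2: BABCD ⇒ AB·B·AB·CB·CD
    A ↦ B
    B ↦ AB
    C ↦ CB
    D ↦ CD

A->B, B->AB, C->CB, D->CD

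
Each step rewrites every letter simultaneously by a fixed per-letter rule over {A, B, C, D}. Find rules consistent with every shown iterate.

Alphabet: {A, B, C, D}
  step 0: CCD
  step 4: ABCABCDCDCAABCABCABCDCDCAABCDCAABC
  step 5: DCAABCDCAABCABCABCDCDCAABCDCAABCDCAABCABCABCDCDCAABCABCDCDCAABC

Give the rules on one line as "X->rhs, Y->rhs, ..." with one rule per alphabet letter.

  step 4 ⇒ step 5: ABCABCDCDCAABCABCABCDCDCAABCDCAABC ⇒ DC·AA·BC·DC·AA·BC·A·BC·A·BC·DC·DC·AA·BC·DC·AA·BC·DC·AA·BC·A·BC·A·BC·DC·DC·AA·BC·A·BC·DC·DC·AA·BC
    A ↦ DC
    B ↦ AA
    C ↦ BC
    D ↦ A

A->DC, B->AA, C->BC, D->A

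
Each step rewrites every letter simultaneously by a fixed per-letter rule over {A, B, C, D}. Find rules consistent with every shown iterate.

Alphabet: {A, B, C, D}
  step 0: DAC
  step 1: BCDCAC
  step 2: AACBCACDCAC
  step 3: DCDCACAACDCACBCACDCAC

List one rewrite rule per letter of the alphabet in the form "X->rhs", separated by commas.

  step 2 ⇒ step 3: AACBCACDCAC ⇒ DC·DC·AC·A·AC·DC·AC·BC·AC·DC·AC
    A ↦ DC
    B ↦ A
    C ↦ AC
    D ↦ BC

A->DC, B->A, C->AC, D->BC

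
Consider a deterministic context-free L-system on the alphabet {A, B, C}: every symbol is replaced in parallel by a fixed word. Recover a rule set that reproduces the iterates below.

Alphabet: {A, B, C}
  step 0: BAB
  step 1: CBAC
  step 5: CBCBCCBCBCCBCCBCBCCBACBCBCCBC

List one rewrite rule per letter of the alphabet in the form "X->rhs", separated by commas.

  step 0 ⇒ step 1: BAB ⇒ C·BA·C
    A ↦ BA
    B ↦ C
    C ↦ BC  (constrained at step 1)

A->BA, B->C, C->BC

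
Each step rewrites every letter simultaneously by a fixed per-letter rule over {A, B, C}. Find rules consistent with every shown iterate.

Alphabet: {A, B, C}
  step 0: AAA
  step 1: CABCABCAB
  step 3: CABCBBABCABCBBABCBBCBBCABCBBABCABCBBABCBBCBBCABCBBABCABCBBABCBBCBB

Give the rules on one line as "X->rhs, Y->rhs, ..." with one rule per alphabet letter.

A->CAB, B->CBB, C->AB

  step 0 ⇒ step 1: AAA ⇒ CAB·CAB·CAB
    A ↦ CAB
    B ↦ CBB  (constrained at step 1)
    C ↦ AB  (constrained at step 1)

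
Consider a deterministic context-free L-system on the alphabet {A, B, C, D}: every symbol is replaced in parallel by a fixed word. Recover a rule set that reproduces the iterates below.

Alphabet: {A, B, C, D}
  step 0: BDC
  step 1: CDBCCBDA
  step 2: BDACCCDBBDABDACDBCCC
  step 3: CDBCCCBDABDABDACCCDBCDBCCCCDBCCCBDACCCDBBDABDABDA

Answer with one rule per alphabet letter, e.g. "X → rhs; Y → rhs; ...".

A->C, B->CDB, C->BDA, D->CC

  step 2 ⇒ step 3: BDACCCDBBDABDACDBCCC ⇒ CDB·CC·C·BDA·BDA·BDA·CC·CDB·CDB·CC·C·CDB·CC·C·BDA·CC·CDB·BDA·BDA·BDA
    A ↦ C
    B ↦ CDB
    C ↦ BDA
    D ↦ CC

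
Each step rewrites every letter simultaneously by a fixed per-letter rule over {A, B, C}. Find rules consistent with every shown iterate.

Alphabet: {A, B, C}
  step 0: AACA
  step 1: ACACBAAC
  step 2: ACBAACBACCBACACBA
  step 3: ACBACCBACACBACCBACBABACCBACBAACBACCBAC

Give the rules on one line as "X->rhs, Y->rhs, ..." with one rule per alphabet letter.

A->AC, B->CCB, C->BA

  step 2 ⇒ step 3: ACBAACBACCBACACBA ⇒ AC·BA·CCB·AC·AC·BA·CCB·AC·BA·BA·CCB·AC·BA·AC·BA·CCB·AC
    A ↦ AC
    B ↦ CCB
    C ↦ BA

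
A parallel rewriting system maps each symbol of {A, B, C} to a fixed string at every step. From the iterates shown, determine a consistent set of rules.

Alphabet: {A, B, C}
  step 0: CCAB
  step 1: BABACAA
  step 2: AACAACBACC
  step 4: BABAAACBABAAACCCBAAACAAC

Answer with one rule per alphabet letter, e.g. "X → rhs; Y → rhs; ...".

A->C, B->AA, C->BA

  step 1 ⇒ step 2: BABACAA ⇒ AA·C·AA·C·BA·C·C
    A ↦ C
    B ↦ AA
    C ↦ BA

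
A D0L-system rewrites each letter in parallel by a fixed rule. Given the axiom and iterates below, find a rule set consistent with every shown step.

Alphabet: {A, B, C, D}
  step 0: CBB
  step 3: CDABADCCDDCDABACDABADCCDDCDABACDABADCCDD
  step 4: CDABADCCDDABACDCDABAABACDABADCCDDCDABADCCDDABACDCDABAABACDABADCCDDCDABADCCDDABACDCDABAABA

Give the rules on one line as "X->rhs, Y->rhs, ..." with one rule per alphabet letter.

  step 3 ⇒ step 4: CDABADCCDDCDABACDABADCCDDCDABACDABADCCDD ⇒ CD·ABA·D·CCD·D·ABA·CD·CD·ABA·ABA·CD·ABA·D·CCD·D·CD·ABA·D·CCD·D·ABA·CD·CD·ABA·ABA·CD·ABA·D·CCD·D·CD·ABA·D·CCD·D·ABA·CD·CD·ABA·ABA
    A ↦ D
    B ↦ CCD
    C ↦ CD
    D ↦ ABA

A->D, B->CCD, C->CD, D->ABA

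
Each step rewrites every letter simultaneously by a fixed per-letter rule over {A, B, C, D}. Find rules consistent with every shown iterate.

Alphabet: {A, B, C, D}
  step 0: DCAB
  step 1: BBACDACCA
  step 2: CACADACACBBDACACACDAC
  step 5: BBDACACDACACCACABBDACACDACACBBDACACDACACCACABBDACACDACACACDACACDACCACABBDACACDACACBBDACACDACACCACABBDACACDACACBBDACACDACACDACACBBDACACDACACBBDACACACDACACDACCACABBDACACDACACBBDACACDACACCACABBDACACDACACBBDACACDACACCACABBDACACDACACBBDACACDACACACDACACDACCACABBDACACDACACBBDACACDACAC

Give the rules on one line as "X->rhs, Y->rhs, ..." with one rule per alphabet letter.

A->DAC, B->CA, C->AC, D->BB

  step 1 ⇒ step 2: BBACDACCA ⇒ CA·CA·DAC·AC·BB·DAC·AC·AC·DAC
    A ↦ DAC
    B ↦ CA
    C ↦ AC
    D ↦ BB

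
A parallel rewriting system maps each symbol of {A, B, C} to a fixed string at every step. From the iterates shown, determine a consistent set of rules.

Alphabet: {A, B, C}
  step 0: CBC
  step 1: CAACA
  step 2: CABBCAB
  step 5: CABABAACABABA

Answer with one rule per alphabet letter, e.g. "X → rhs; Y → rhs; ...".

A->B, B->A, C->CA

  step 1 ⇒ step 2: CAACA ⇒ CA·B·B·CA·B
    A ↦ B
    C ↦ CA
  step 0 ⇒ step 1: CBC ⇒ CA·A·CA
    B ↦ A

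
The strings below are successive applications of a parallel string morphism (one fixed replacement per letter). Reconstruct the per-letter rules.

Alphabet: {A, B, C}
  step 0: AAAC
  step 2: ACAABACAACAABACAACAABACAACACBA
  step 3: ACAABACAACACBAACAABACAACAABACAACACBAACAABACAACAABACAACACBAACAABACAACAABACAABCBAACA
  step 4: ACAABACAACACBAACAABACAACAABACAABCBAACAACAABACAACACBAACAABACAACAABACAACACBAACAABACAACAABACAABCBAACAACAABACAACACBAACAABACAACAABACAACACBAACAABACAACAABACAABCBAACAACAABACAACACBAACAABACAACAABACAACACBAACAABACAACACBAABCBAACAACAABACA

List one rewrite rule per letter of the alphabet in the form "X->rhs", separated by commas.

  step 3 ⇒ step 4: ACAABACAACACBAACAABACAACAABACAACACBAACAABACAACAABACAACACBAACAABACAACAABACAABCBAACA ⇒ ACA·AB·ACA·ACA·CBA·ACA·AB·ACA·ACA·AB·ACA·AB·CBA·ACA·ACA·AB·ACA·ACA·CBA·ACA·AB·ACA·ACA·AB·ACA·ACA·CBA·ACA·AB·ACA·ACA·AB·ACA·AB·CBA·ACA·ACA·AB·ACA·ACA·CBA·ACA·AB·ACA·ACA·AB·ACA·ACA·CBA·ACA·AB·ACA·ACA·AB·ACA·AB·CBA·ACA·ACA·AB·ACA·ACA·CBA·ACA·AB·ACA·ACA·AB·ACA·ACA·CBA·ACA·AB·ACA·ACA·CBA·AB·CBA·ACA·ACA·AB·ACA
    A ↦ ACA
    B ↦ CBA
    C ↦ AB

A->ACA, B->CBA, C->AB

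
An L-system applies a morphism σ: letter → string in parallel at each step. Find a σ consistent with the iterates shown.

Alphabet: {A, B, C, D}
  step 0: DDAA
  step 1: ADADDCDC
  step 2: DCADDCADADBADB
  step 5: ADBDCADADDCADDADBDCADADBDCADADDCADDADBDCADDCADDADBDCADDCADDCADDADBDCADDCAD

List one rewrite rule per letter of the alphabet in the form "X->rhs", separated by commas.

  step 1 ⇒ step 2: ADADDCDC ⇒ DC·AD·DC·AD·AD·B·AD·B
    A ↦ DC
    C ↦ B
    D ↦ AD
    B ↦ D  (constrained at step 2)

A->DC, B->D, C->B, D->AD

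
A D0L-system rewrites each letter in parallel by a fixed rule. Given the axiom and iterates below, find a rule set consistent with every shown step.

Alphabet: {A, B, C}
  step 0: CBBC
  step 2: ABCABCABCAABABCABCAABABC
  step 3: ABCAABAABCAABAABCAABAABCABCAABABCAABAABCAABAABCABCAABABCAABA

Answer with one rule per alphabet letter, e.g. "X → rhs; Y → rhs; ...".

  step 2 ⇒ step 3: ABCABCABCAABABCABCAABABC ⇒ ABC·AAB·A·ABC·AAB·A·ABC·AAB·A·ABC·ABC·AAB·ABC·AAB·A·ABC·AAB·A·ABC·ABC·AAB·ABC·AAB·A
    A ↦ ABC
    B ↦ AAB
    C ↦ A

A->ABC, B->AAB, C->A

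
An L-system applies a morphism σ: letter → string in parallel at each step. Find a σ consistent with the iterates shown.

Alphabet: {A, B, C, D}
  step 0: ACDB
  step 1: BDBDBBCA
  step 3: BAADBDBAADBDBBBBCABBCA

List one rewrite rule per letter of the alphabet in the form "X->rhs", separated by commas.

A->B, B->A, C->DBD, D->BBC

  step 0 ⇒ step 1: ACDB ⇒ B·DBD·BBC·A
    A ↦ B
    B ↦ A
    C ↦ DBD
    D ↦ BBC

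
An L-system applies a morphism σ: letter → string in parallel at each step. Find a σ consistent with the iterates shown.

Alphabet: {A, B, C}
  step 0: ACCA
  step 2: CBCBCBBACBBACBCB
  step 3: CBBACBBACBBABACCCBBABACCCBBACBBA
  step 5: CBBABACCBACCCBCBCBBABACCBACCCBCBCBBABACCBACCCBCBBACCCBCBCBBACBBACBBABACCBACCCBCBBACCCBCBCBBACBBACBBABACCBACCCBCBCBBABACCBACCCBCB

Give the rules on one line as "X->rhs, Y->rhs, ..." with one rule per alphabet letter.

  step 2 ⇒ step 3: CBCBCBBACBBACBCB ⇒ CB·BA·CB·BA·CB·BA·BA·CC·CB·BA·BA·CC·CB·BA·CB·BA
    A ↦ CC
    B ↦ BA
    C ↦ CB

A->CC, B->BA, C->CB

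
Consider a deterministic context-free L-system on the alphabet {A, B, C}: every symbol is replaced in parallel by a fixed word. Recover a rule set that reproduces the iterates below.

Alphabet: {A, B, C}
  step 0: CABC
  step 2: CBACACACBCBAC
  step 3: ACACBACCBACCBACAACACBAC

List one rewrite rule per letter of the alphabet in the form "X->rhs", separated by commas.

A->CB, B->A, C->AC

  step 2 ⇒ step 3: CBACACACBCBAC ⇒ AC·A·CB·AC·CB·AC·CB·AC·A·AC·A·CB·AC
    A ↦ CB
    B ↦ A
    C ↦ AC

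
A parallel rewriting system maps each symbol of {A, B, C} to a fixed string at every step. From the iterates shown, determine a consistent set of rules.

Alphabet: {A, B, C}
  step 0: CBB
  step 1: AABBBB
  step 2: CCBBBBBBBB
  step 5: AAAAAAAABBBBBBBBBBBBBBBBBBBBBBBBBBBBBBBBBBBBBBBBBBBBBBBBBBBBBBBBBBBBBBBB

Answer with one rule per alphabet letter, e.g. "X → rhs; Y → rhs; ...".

  step 1 ⇒ step 2: AABBBB ⇒ C·C·BB·BB·BB·BB
    A ↦ C
    B ↦ BB
  step 0 ⇒ step 1: CBB ⇒ AA·BB·BB
    C ↦ AA

A->C, B->BB, C->AA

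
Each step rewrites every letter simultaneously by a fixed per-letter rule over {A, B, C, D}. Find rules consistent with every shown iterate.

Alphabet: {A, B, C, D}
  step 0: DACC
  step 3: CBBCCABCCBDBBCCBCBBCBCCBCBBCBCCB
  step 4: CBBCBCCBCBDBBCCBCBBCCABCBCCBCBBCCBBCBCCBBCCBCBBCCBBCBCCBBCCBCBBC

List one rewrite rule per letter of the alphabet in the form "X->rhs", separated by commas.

A->DB, B->BC, C->CB, D->CA

  step 3 ⇒ step 4: CBBCCABCCBDBBCCBCBBCBCCBCBBCBCCB ⇒ CB·BC·BC·CB·CB·DB·BC·CB·CB·BC·CA·BC·BC·CB·CB·BC·CB·BC·BC·CB·BC·CB·CB·BC·CB·BC·BC·CB·BC·CB·CB·BC
    A ↦ DB
    B ↦ BC
    C ↦ CB
    D ↦ CA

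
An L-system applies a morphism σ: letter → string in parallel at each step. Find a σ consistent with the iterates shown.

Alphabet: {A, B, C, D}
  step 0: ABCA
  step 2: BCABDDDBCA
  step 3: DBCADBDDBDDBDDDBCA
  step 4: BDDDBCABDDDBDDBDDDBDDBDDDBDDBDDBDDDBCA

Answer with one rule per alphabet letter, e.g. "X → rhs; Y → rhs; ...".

A->CA, B->D, C->B, D->BDD

  step 3 ⇒ step 4: DBCADBDDBDDBDDDBCA ⇒ BDD·D·B·CA·BDD·D·BDD·BDD·D·BDD·BDD·D·BDD·BDD·BDD·D·B·CA
    A ↦ CA
    B ↦ D
    C ↦ B
    D ↦ BDD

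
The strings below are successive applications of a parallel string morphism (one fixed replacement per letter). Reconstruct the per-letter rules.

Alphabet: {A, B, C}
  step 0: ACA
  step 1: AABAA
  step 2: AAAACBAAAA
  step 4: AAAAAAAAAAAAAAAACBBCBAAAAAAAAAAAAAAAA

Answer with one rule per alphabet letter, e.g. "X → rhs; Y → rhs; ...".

A->AA, B->CB, C->B

  step 1 ⇒ step 2: AABAA ⇒ AA·AA·CB·AA·AA
    A ↦ AA
    B ↦ CB
  step 0 ⇒ step 1: ACA ⇒ AA·B·AA
    C ↦ B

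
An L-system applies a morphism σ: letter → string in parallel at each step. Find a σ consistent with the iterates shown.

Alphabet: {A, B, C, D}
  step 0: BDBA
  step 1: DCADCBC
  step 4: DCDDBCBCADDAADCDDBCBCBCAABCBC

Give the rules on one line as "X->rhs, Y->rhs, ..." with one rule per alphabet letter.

  step 0 ⇒ step 1: BDBA ⇒ DC·A·DC·BC
    A ↦ BC
    B ↦ DC
    D ↦ A
    C ↦ DD  (constrained at step 1)

A->BC, B->DC, C->DD, D->A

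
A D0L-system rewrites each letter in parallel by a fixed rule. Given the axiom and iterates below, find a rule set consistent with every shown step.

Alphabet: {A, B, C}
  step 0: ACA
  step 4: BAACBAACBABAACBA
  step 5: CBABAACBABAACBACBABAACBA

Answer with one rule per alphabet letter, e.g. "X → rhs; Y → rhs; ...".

  step 4 ⇒ step 5: BAACBAACBABAACBA ⇒ C·BA·BA·A·C·BA·BA·A·C·BA·C·BA·BA·A·C·BA
    A ↦ BA
    B ↦ C
    C ↦ A

A->BA, B->C, C->A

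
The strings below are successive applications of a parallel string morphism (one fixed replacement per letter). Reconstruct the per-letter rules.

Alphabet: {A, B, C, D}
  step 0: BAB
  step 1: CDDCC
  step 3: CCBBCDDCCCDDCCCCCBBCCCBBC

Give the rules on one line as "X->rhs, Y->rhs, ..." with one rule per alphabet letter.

  step 0 ⇒ step 1: BAB ⇒ C·DDC·C
    A ↦ DDC
    B ↦ C
    C ↦ BBC  (constrained at step 1)
    D ↦ ABB  (constrained at step 1)

A->DDC, B->C, C->BBC, D->ABB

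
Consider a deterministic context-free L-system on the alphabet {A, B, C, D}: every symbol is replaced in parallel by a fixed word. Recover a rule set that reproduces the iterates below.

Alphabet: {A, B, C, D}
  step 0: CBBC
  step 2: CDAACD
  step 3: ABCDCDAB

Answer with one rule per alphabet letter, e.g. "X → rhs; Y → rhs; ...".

A->CD, B->C, C->A, D->B

  step 2 ⇒ step 3: CDAACD ⇒ A·B·CD·CD·A·B
    A ↦ CD
    C ↦ A
    D ↦ B
    B ↦ C  (constrained at step 0)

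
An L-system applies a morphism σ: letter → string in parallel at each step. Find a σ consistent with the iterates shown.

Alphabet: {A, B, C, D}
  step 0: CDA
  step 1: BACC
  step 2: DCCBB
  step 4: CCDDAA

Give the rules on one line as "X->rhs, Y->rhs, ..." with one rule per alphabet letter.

A->CC, B->D, C->B, D->A

  step 1 ⇒ step 2: BACC ⇒ D·CC·B·B
    A ↦ CC
    B ↦ D
    C ↦ B
  step 0 ⇒ step 1: CDA ⇒ B·A·CC
    D ↦ A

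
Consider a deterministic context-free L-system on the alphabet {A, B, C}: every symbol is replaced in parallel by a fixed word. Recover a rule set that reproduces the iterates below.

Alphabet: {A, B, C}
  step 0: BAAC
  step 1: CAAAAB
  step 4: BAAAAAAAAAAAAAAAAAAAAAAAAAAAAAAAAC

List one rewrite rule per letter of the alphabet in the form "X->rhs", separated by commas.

A->AA, B->C, C->B

  step 0 ⇒ step 1: BAAC ⇒ C·AA·AA·B
    A ↦ AA
    B ↦ C
    C ↦ B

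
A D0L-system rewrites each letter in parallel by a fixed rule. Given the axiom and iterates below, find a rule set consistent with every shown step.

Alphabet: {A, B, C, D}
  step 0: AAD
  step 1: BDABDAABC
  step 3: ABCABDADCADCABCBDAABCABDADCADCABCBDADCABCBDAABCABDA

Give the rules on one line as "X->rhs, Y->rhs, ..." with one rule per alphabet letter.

  step 0 ⇒ step 1: AAD ⇒ BDA·BDA·ABC
    A ↦ BDA
    D ↦ ABC
    B ↦ DC  (constrained at step 1)
    C ↦ A  (constrained at step 1)

A->BDA, B->DC, C->A, D->ABC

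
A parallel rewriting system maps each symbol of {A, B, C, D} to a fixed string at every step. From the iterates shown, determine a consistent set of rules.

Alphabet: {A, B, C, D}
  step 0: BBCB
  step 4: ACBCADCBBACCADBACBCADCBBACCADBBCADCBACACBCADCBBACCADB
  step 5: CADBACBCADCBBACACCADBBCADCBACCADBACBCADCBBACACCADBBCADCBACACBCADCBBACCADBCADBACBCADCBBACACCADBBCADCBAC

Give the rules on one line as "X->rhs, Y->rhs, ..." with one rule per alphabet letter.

A->CAD, B->AC, C->B, D->CB

  step 4 ⇒ step 5: ACBCADCBBACCADBACBCADCBBACCADBBCADCBACACBCADCBBACCADB ⇒ CAD·B·AC·B·CAD·CB·B·AC·AC·CAD·B·B·CAD·CB·AC·CAD·B·AC·B·CAD·CB·B·AC·AC·CAD·B·B·CAD·CB·AC·AC·B·CAD·CB·B·AC·CAD·B·CAD·B·AC·B·CAD·CB·B·AC·AC·CAD·B·B·CAD·CB·AC
    A ↦ CAD
    B ↦ AC
    C ↦ B
    D ↦ CB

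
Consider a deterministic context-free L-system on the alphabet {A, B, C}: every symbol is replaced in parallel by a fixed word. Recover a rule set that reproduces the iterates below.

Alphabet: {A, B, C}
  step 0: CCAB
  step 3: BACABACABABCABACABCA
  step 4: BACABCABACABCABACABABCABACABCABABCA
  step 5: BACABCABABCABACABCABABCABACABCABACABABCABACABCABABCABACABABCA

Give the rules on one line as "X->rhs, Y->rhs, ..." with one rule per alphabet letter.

  step 4 ⇒ step 5: BACABCABACABCABACABABCABACABCABABCA ⇒ BA·CA·B·CA·BA·B·CA·BA·CA·B·CA·BA·B·CA·BA·CA·B·CA·BA·CA·BA·B·CA·BA·CA·B·CA·BA·B·CA·BA·CA·BA·B·CA
    A ↦ CA
    B ↦ BA
    C ↦ B

A->CA, B->BA, C->B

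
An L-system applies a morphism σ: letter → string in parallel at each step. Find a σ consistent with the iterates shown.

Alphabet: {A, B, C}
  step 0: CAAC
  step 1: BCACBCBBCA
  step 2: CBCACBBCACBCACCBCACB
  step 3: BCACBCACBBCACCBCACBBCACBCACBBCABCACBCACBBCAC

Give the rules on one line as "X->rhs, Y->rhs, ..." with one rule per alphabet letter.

  step 2 ⇒ step 3: CBCACBBCACBCACCBCACB ⇒ BCA·C·BCA·CB·BCA·C·C·BCA·CB·BCA·C·BCA·CB·BCA·BCA·C·BCA·CB·BCA·C
    A ↦ CB
    B ↦ C
    C ↦ BCA

A->CB, B->C, C->BCA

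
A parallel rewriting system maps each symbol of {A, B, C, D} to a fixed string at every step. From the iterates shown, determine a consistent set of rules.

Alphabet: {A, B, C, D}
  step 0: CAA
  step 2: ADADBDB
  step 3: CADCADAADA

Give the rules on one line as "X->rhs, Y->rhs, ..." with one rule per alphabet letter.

A->C, B->A, C->DB, D->AD

  step 2 ⇒ step 3: ADADBDB ⇒ C·AD·C·AD·A·AD·A
    A ↦ C
    B ↦ A
    D ↦ AD
    C ↦ DB  (constrained at step 0)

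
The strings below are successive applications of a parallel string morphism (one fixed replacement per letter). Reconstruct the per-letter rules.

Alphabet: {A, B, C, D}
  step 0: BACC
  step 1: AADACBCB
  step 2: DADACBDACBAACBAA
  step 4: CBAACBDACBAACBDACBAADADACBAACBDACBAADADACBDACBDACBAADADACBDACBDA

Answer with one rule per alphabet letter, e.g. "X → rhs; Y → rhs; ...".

  step 1 ⇒ step 2: AADACBCB ⇒ DA·DA·CB·DA·CB·AA·CB·AA
    A ↦ DA
    B ↦ AA
    C ↦ CB
    D ↦ CB

A->DA, B->AA, C->CB, D->CB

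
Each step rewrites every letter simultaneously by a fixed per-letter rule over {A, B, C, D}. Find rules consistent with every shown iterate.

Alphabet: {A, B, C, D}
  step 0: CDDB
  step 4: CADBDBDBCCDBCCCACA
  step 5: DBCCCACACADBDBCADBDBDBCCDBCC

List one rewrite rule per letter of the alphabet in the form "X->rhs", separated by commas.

A->CC, B->A, C->DB, D->C

  step 4 ⇒ step 5: CADBDBDBCCDBCCCACA ⇒ DB·CC·C·A·C·A·C·A·DB·DB·C·A·DB·DB·DB·CC·DB·CC
    A ↦ CC
    B ↦ A
    C ↦ DB
    D ↦ C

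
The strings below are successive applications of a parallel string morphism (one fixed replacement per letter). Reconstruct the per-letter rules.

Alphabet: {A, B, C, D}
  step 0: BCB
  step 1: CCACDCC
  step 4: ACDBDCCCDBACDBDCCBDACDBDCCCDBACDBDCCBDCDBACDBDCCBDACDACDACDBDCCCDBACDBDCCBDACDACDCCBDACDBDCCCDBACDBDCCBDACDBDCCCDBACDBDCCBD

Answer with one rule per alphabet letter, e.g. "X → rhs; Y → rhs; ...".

  step 0 ⇒ step 1: BCB ⇒ CC·ACD·CC
    B ↦ CC
    C ↦ ACD
    A ↦ CDB  (constrained at step 1)
    D ↦ BD  (constrained at step 1)

A->CDB, B->CC, C->ACD, D->BD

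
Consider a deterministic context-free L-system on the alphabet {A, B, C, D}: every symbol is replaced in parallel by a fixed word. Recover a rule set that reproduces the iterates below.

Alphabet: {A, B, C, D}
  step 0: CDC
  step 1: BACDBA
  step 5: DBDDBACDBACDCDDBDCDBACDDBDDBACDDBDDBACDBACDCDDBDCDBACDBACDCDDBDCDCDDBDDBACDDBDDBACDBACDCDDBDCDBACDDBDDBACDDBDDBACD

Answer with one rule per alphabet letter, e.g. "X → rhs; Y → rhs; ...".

  step 0 ⇒ step 1: CDC ⇒ BA·CD·BA
    C ↦ BA
    D ↦ CD
    A ↦ D  (constrained at step 1)
    B ↦ DBD  (constrained at step 1)

A->D, B->DBD, C->BA, D->CD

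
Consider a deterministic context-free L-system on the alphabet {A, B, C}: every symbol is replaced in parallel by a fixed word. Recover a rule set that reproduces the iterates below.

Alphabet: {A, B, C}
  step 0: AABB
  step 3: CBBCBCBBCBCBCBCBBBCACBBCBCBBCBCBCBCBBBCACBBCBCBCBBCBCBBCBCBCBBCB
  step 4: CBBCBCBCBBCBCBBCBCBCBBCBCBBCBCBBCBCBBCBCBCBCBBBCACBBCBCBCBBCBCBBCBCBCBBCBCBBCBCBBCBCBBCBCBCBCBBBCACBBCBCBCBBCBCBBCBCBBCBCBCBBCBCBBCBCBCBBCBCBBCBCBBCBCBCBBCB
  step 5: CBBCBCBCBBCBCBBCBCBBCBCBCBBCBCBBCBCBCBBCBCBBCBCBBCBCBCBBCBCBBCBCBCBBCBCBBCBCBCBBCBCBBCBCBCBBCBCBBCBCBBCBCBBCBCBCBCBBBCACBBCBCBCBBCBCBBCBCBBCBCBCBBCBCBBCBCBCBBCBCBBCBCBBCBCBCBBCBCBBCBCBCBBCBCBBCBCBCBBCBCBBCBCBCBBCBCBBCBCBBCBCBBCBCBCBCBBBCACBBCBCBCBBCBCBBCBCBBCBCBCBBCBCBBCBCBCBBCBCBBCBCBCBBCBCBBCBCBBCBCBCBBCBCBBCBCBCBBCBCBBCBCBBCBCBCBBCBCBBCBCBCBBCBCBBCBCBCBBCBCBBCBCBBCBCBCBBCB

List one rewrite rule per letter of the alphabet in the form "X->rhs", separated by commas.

  step 4 ⇒ step 5: CBBCBCBCBBCBCBBCBCBCBBCBCBBCBCBBCBCBBCBCBCBCBBBCACBBCBCBCBBCBCBBCBCBCBBCBCBBCBCBBCBCBBCBCBCBCBBBCACBBCBCBCBBCBCBBCBCBBCBCBCBBCBCBBCBCBCBBCBCBBCBCBBCBCBCBBCB ⇒ CBB·CB·CB·CBB·CB·CBB·CB·CBB·CB·CB·CBB·CB·CBB·CB·CB·CBB·CB·CBB·CB·CBB·CB·CB·CBB·CB·CBB·CB·CB·CBB·CB·CBB·CB·CB·CBB·CB·CBB·CB·CB·CBB·CB·CBB·CB·CBB·CB·CBB·CB·CB·CB·CBB·BCA·CBB·CB·CB·CBB·CB·CBB·CB·CBB·CB·CB·CBB·CB·CBB·CB·CB·CBB·CB·CBB·CB·CBB·CB·CB·CBB·CB·CBB·CB·CB·CBB·CB·CBB·CB·CB·CBB·CB·CBB·CB·CB·CBB·CB·CBB·CB·CBB·CB·CBB·CB·CB·CB·CBB·BCA·CBB·CB·CB·CBB·CB·CBB·CB·CBB·CB·CB·CBB·CB·CBB·CB·CB·CBB·CB·CBB·CB·CB·CBB·CB·CBB·CB·CBB·CB·CB·CBB·CB·CBB·CB·CB·CBB·CB·CBB·CB·CBB·CB·CB·CBB·CB·CBB·CB·CB·CBB·CB·CBB·CB·CB·CBB·CB·CBB·CB·CBB·CB·CB·CBB·CB
    A ↦ BCA
    B ↦ CB
    C ↦ CBB

A->BCA, B->CB, C->CBB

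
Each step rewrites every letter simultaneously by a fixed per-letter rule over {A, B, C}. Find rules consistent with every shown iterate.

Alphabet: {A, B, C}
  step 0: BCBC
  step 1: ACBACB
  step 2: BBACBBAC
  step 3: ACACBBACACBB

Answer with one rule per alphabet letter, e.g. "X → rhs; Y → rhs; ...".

A->B, B->AC, C->B

  step 2 ⇒ step 3: BBACBBAC ⇒ AC·AC·B·B·AC·AC·B·B
    A ↦ B
    B ↦ AC
    C ↦ B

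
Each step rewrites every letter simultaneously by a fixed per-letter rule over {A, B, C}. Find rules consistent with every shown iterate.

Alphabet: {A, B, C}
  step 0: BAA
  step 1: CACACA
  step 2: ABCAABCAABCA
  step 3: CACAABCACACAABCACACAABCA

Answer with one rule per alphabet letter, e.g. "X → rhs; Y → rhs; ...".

  step 2 ⇒ step 3: ABCAABCAABCA ⇒ CA·CA·AB·CA·CA·CA·AB·CA·CA·CA·AB·CA
    A ↦ CA
    B ↦ CA
    C ↦ AB

A->CA, B->CA, C->AB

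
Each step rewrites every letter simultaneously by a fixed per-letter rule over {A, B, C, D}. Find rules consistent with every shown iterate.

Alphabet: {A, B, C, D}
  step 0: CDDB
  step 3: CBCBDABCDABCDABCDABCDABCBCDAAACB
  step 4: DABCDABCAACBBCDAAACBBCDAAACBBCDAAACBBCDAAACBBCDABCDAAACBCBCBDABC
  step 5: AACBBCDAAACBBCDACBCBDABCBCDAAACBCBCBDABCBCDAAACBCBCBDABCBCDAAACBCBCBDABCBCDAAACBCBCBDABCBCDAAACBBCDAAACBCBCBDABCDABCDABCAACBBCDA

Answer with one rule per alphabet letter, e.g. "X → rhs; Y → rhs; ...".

  step 4 ⇒ step 5: DABCDABCAACBBCDAAACBBCDAAACBBCDAAACBBCDAAACBBCDABCDAAACBCBCBDABC ⇒ AA·CB·BC·DA·AA·CB·BC·DA·CB·CB·DA·BC·BC·DA·AA·CB·CB·CB·DA·BC·BC·DA·AA·CB·CB·CB·DA·BC·BC·DA·AA·CB·CB·CB·DA·BC·BC·DA·AA·CB·CB·CB·DA·BC·BC·DA·AA·CB·BC·DA·AA·CB·CB·CB·DA·BC·DA·BC·DA·BC·AA·CB·BC·DA
    A ↦ CB
    B ↦ BC
    C ↦ DA
    D ↦ AA

A->CB, B->BC, C->DA, D->AA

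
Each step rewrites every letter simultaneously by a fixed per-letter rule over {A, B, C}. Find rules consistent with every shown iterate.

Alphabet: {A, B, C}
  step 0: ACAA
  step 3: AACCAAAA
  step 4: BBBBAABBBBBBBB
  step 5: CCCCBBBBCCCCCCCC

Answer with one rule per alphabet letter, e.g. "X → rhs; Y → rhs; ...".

A->BB, B->C, C->A

  step 4 ⇒ step 5: BBBBAABBBBBBBB ⇒ C·C·C·C·BB·BB·C·C·C·C·C·C·C·C
    A ↦ BB
    B ↦ C
  step 3 ⇒ step 4: AACCAAAA ⇒ BB·BB·A·A·BB·BB·BB·BB
    C ↦ A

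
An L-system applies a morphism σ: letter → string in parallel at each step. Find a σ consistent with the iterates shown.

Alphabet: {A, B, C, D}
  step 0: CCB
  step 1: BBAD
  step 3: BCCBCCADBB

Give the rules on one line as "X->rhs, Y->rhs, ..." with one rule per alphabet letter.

  step 0 ⇒ step 1: CCB ⇒ B·B·AD
    B ↦ AD
    C ↦ B
    A ↦ B  (constrained at step 1)
    D ↦ CC  (constrained at step 1)

A->B, B->AD, C->B, D->CC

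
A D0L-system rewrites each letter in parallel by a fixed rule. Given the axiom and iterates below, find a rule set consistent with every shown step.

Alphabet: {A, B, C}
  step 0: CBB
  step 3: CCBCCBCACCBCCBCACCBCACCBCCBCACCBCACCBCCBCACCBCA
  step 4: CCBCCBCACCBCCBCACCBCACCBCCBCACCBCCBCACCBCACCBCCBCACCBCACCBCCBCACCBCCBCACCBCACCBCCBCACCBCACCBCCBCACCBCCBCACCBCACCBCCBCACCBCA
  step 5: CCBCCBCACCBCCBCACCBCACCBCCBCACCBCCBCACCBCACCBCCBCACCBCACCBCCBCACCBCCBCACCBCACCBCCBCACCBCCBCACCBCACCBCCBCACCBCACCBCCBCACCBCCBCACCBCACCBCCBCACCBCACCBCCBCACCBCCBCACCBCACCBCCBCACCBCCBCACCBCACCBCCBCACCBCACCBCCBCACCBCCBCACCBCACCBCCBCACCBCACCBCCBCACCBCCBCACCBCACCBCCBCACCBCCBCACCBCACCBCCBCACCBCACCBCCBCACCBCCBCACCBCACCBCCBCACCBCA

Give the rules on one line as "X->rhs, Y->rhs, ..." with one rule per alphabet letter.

A->CA, B->CA, C->CCB

  step 4 ⇒ step 5: CCBCCBCACCBCCBCACCBCACCBCCBCACCBCCBCACCBCACCBCCBCACCBCACCBCCBCACCBCCBCACCBCACCBCCBCACCBCACCBCCBCACCBCCBCACCBCACCBCCBCACCBCA ⇒ CCB·CCB·CA·CCB·CCB·CA·CCB·CA·CCB·CCB·CA·CCB·CCB·CA·CCB·CA·CCB·CCB·CA·CCB·CA·CCB·CCB·CA·CCB·CCB·CA·CCB·CA·CCB·CCB·CA·CCB·CCB·CA·CCB·CA·CCB·CCB·CA·CCB·CA·CCB·CCB·CA·CCB·CCB·CA·CCB·CA·CCB·CCB·CA·CCB·CA·CCB·CCB·CA·CCB·CCB·CA·CCB·CA·CCB·CCB·CA·CCB·CCB·CA·CCB·CA·CCB·CCB·CA·CCB·CA·CCB·CCB·CA·CCB·CCB·CA·CCB·CA·CCB·CCB·CA·CCB·CA·CCB·CCB·CA·CCB·CCB·CA·CCB·CA·CCB·CCB·CA·CCB·CCB·CA·CCB·CA·CCB·CCB·CA·CCB·CA·CCB·CCB·CA·CCB·CCB·CA·CCB·CA·CCB·CCB·CA·CCB·CA
    A ↦ CA
    B ↦ CA
    C ↦ CCB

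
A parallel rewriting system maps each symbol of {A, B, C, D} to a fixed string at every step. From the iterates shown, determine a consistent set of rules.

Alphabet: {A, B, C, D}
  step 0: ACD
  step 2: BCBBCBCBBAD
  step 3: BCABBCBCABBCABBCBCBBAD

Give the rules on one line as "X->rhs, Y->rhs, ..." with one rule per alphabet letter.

A->B, B->BC, C->AB, D->BAD

  step 2 ⇒ step 3: BCBBCBCBBAD ⇒ BC·AB·BC·BC·AB·BC·AB·BC·BC·B·BAD
    A ↦ B
    B ↦ BC
    C ↦ AB
    D ↦ BAD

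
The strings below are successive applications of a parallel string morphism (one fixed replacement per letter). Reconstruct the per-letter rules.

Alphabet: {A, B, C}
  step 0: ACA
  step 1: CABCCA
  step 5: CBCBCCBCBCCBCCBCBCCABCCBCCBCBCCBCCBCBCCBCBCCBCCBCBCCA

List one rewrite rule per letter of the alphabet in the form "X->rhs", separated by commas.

A->CA, B->C, C->BC

  step 0 ⇒ step 1: ACA ⇒ CA·BC·CA
    A ↦ CA
    C ↦ BC
    B ↦ C  (constrained at step 1)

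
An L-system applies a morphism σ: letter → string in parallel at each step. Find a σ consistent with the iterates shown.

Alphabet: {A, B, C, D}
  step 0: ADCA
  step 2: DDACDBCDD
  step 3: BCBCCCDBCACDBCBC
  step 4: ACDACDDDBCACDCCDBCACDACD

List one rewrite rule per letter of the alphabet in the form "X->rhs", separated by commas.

  step 3 ⇒ step 4: BCBCCCDBCACDBCBC ⇒ AC·D·AC·D·D·D·BC·AC·D·CC·D·BC·AC·D·AC·D
    A ↦ CC
    B ↦ AC
    C ↦ D
    D ↦ BC

A->CC, B->AC, C->D, D->BC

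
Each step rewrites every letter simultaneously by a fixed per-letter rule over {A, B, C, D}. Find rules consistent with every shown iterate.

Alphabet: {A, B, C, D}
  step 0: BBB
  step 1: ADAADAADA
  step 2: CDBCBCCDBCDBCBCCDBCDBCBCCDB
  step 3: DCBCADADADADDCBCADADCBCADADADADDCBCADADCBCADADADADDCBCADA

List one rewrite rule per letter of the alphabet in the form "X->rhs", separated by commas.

  step 2 ⇒ step 3: CDBCBCCDBCDBCBCCDBCDBCBCCDB ⇒ D·CBC·ADA·D·ADA·D·D·CBC·ADA·D·CBC·ADA·D·ADA·D·D·CBC·ADA·D·CBC·ADA·D·ADA·D·D·CBC·ADA
    B ↦ ADA
    C ↦ D
    D ↦ CBC
  step 1 ⇒ step 2: ADAADAADA ⇒ CDB·CBC·CDB·CDB·CBC·CDB·CDB·CBC·CDB
    A ↦ CDB

A->CDB, B->ADA, C->D, D->CBC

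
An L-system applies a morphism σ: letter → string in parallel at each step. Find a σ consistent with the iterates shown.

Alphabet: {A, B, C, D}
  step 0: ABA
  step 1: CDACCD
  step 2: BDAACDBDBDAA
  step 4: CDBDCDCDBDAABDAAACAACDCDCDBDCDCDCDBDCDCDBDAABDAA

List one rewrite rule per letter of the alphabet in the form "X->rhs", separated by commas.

A->CD, B->AC, C->BD, D->AA

  step 1 ⇒ step 2: CDACCD ⇒ BD·AA·CD·BD·BD·AA
    A ↦ CD
    C ↦ BD
    D ↦ AA
  step 0 ⇒ step 1: ABA ⇒ CD·AC·CD
    B ↦ AC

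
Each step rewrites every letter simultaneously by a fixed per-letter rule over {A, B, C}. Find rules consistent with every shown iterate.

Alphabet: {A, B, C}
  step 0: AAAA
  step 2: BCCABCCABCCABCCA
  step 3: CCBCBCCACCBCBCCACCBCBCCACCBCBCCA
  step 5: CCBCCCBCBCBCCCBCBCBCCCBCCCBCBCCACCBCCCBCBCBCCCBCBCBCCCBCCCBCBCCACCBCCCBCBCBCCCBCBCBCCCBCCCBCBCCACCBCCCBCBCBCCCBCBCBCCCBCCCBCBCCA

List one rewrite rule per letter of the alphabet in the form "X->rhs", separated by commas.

  step 2 ⇒ step 3: BCCABCCABCCABCCA ⇒ CC·BC·BC·CA·CC·BC·BC·CA·CC·BC·BC·CA·CC·BC·BC·CA
    A ↦ CA
    B ↦ CC
    C ↦ BC

A->CA, B->CC, C->BC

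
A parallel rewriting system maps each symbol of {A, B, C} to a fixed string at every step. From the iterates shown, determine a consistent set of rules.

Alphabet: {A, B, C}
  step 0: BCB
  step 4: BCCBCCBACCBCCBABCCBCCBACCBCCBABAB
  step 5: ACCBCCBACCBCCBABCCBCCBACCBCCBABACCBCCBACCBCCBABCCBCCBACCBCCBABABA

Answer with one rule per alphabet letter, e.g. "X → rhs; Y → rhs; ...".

  step 4 ⇒ step 5: BCCBCCBACCBCCBABCCBCCBACCBCCBABAB ⇒ A·CCB·CCB·A·CCB·CCB·A·B·CCB·CCB·A·CCB·CCB·A·B·A·CCB·CCB·A·CCB·CCB·A·B·CCB·CCB·A·CCB·CCB·A·B·A·B·A
    A ↦ B
    B ↦ A
    C ↦ CCB

A->B, B->A, C->CCB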